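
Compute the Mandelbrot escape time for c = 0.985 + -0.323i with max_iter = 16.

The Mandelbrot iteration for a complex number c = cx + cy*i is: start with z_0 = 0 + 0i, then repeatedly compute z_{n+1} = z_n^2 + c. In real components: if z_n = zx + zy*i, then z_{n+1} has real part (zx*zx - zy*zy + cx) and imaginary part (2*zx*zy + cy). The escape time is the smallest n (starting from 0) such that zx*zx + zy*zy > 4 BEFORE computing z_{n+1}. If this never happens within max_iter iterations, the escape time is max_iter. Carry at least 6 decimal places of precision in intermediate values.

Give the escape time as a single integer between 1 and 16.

z_0 = 0 + 0i, c = 0.9850 + -0.3230i
Iter 1: z = 0.9850 + -0.3230i, |z|^2 = 1.0746
Iter 2: z = 1.8509 + -0.9593i, |z|^2 = 4.3461
Escaped at iteration 2

Answer: 2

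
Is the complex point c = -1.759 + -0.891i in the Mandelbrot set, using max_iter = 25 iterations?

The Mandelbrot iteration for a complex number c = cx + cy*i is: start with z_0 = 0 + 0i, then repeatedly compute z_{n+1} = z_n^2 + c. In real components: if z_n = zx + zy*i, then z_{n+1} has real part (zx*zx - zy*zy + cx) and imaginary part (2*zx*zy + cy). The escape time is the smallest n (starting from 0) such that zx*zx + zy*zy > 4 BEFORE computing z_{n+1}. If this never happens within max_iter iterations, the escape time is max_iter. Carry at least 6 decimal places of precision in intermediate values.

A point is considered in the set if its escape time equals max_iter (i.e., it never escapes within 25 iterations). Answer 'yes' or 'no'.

Answer: no

Derivation:
z_0 = 0 + 0i, c = -1.7590 + -0.8910i
Iter 1: z = -1.7590 + -0.8910i, |z|^2 = 3.8880
Iter 2: z = 0.5412 + 2.2435i, |z|^2 = 5.3264
Escaped at iteration 2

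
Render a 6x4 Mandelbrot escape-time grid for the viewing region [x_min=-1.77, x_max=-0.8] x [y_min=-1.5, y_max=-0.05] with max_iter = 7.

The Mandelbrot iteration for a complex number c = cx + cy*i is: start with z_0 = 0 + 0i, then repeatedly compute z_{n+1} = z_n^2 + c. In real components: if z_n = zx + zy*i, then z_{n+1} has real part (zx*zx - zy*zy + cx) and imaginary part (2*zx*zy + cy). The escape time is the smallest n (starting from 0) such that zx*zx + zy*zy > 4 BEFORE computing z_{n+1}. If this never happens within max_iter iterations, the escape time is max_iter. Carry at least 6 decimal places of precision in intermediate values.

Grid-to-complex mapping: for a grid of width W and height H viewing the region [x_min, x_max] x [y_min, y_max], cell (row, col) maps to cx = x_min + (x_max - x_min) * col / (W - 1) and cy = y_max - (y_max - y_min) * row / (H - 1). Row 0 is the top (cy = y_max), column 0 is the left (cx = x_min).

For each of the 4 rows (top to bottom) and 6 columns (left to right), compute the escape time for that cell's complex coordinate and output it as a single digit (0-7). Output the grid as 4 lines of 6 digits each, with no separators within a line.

Answer: 777777
333456
123333
111222

Derivation:
(row=0, col=0): c = -1.7700 + -0.0500i → escape time 7
(row=0, col=1): c = -1.5760 + -0.0500i → escape time 7
(row=0, col=2): c = -1.3820 + -0.0500i → escape time 7
(row=0, col=3): c = -1.1880 + -0.0500i → escape time 7
(row=0, col=4): c = -0.9940 + -0.0500i → escape time 7
(row=0, col=5): c = -0.8000 + -0.0500i → escape time 7
(row=1, col=0): c = -1.7700 + -0.5333i → escape time 3
(row=1, col=1): c = -1.5760 + -0.5333i → escape time 3
(row=1, col=2): c = -1.3820 + -0.5333i → escape time 3
(row=1, col=3): c = -1.1880 + -0.5333i → escape time 4
(row=1, col=4): c = -0.9940 + -0.5333i → escape time 5
(row=1, col=5): c = -0.8000 + -0.5333i → escape time 6
(row=2, col=0): c = -1.7700 + -1.0167i → escape time 1
(row=2, col=1): c = -1.5760 + -1.0167i → escape time 2
(row=2, col=2): c = -1.3820 + -1.0167i → escape time 3
(row=2, col=3): c = -1.1880 + -1.0167i → escape time 3
(row=2, col=4): c = -0.9940 + -1.0167i → escape time 3
(row=2, col=5): c = -0.8000 + -1.0167i → escape time 3
(row=3, col=0): c = -1.7700 + -1.5000i → escape time 1
(row=3, col=1): c = -1.5760 + -1.5000i → escape time 1
(row=3, col=2): c = -1.3820 + -1.5000i → escape time 1
(row=3, col=3): c = -1.1880 + -1.5000i → escape time 2
(row=3, col=4): c = -0.9940 + -1.5000i → escape time 2
(row=3, col=5): c = -0.8000 + -1.5000i → escape time 2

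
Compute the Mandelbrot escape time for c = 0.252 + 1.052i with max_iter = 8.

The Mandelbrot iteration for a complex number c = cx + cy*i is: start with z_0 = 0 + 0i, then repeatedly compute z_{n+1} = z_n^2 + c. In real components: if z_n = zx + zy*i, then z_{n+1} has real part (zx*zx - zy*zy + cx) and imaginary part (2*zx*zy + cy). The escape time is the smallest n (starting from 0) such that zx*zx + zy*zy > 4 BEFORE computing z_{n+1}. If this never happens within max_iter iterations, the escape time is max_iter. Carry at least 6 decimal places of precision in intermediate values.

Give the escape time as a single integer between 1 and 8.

Answer: 3

Derivation:
z_0 = 0 + 0i, c = 0.2520 + 1.0520i
Iter 1: z = 0.2520 + 1.0520i, |z|^2 = 1.1702
Iter 2: z = -0.7912 + 1.5822i, |z|^2 = 3.1294
Iter 3: z = -1.6254 + -1.4517i, |z|^2 = 4.7493
Escaped at iteration 3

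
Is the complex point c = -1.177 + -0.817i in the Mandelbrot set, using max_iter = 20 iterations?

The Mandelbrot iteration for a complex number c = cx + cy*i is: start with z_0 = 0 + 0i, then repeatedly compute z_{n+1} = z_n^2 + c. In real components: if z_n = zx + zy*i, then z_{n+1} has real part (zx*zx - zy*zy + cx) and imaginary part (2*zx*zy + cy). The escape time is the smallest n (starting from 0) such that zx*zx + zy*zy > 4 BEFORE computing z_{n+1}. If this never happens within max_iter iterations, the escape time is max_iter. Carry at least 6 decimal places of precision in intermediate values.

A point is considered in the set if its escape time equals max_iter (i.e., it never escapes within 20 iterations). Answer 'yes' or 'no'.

Answer: no

Derivation:
z_0 = 0 + 0i, c = -1.1770 + -0.8170i
Iter 1: z = -1.1770 + -0.8170i, |z|^2 = 2.0528
Iter 2: z = -0.4592 + 1.1062i, |z|^2 = 1.4345
Iter 3: z = -2.1899 + -1.8329i, |z|^2 = 8.1550
Escaped at iteration 3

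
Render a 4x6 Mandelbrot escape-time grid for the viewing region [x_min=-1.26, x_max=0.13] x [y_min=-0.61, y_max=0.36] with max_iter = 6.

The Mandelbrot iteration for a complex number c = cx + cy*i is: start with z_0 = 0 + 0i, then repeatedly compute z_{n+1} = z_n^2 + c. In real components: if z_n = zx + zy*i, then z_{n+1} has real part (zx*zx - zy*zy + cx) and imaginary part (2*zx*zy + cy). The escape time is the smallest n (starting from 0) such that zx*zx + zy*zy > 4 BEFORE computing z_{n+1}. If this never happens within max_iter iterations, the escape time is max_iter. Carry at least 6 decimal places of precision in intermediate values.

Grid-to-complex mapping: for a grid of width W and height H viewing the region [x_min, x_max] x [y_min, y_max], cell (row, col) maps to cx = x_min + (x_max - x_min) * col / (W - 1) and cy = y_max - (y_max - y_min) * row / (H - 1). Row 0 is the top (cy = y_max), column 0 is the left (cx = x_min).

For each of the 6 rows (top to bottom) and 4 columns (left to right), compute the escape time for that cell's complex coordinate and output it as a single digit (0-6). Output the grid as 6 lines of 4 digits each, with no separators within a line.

(row=0, col=0): c = -1.2600 + 0.3600i → escape time 6
(row=0, col=1): c = -0.7967 + 0.3600i → escape time 6
(row=0, col=2): c = -0.3333 + 0.3600i → escape time 6
(row=0, col=3): c = 0.1300 + 0.3600i → escape time 6
(row=1, col=0): c = -1.2600 + 0.1660i → escape time 6
(row=1, col=1): c = -0.7967 + 0.1660i → escape time 6
(row=1, col=2): c = -0.3333 + 0.1660i → escape time 6
(row=1, col=3): c = 0.1300 + 0.1660i → escape time 6
(row=2, col=0): c = -1.2600 + -0.0280i → escape time 6
(row=2, col=1): c = -0.7967 + -0.0280i → escape time 6
(row=2, col=2): c = -0.3333 + -0.0280i → escape time 6
(row=2, col=3): c = 0.1300 + -0.0280i → escape time 6
(row=3, col=0): c = -1.2600 + -0.2220i → escape time 6
(row=3, col=1): c = -0.7967 + -0.2220i → escape time 6
(row=3, col=2): c = -0.3333 + -0.2220i → escape time 6
(row=3, col=3): c = 0.1300 + -0.2220i → escape time 6
(row=4, col=0): c = -1.2600 + -0.4160i → escape time 6
(row=4, col=1): c = -0.7967 + -0.4160i → escape time 6
(row=4, col=2): c = -0.3333 + -0.4160i → escape time 6
(row=4, col=3): c = 0.1300 + -0.4160i → escape time 6
(row=5, col=0): c = -1.2600 + -0.6100i → escape time 3
(row=5, col=1): c = -0.7967 + -0.6100i → escape time 5
(row=5, col=2): c = -0.3333 + -0.6100i → escape time 6
(row=5, col=3): c = 0.1300 + -0.6100i → escape time 6

Answer: 6666
6666
6666
6666
6666
3566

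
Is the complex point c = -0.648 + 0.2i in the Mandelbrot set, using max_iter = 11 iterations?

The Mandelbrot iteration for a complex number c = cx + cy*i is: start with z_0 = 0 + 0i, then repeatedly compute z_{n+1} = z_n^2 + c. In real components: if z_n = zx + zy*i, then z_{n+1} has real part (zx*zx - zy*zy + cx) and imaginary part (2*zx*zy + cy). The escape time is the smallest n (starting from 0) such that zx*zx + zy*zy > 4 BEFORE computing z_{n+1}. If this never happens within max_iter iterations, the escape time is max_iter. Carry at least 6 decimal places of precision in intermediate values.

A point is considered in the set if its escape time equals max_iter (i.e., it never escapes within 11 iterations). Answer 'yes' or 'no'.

z_0 = 0 + 0i, c = -0.6480 + 0.2000i
Iter 1: z = -0.6480 + 0.2000i, |z|^2 = 0.4599
Iter 2: z = -0.2681 + -0.0592i, |z|^2 = 0.0754
Iter 3: z = -0.5796 + 0.2317i, |z|^2 = 0.3897
Iter 4: z = -0.3657 + -0.0686i, |z|^2 = 0.1385
Iter 5: z = -0.5190 + 0.2502i, |z|^2 = 0.3319
Iter 6: z = -0.4413 + -0.0597i, |z|^2 = 0.1983
Iter 7: z = -0.4568 + 0.2527i, |z|^2 = 0.2725
Iter 8: z = -0.5032 + -0.0309i, |z|^2 = 0.2541
Iter 9: z = -0.3958 + 0.2311i, |z|^2 = 0.2100
Iter 10: z = -0.5448 + 0.0171i, |z|^2 = 0.2970
Did not escape in 11 iterations → in set

Answer: yes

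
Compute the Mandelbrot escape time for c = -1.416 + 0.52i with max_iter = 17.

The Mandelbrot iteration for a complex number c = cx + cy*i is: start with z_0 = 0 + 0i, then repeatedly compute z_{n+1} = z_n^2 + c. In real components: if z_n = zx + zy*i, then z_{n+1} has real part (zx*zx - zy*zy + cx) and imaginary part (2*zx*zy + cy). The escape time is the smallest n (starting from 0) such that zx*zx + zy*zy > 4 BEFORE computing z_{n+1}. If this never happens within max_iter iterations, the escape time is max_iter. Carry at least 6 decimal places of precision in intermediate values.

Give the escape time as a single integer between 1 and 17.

Answer: 3

Derivation:
z_0 = 0 + 0i, c = -1.4160 + 0.5200i
Iter 1: z = -1.4160 + 0.5200i, |z|^2 = 2.2755
Iter 2: z = 0.3187 + -0.9526i, |z|^2 = 1.0091
Iter 3: z = -2.2220 + -0.0871i, |z|^2 = 4.9448
Escaped at iteration 3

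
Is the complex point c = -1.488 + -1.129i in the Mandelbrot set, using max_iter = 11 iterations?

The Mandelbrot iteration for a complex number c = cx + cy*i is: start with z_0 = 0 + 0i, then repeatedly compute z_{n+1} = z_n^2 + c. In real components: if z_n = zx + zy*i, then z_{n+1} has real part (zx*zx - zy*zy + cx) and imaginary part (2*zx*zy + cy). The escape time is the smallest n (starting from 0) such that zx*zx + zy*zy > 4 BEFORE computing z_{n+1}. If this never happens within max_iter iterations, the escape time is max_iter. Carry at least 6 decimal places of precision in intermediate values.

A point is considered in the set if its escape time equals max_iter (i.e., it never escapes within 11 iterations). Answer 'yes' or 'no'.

Answer: no

Derivation:
z_0 = 0 + 0i, c = -1.4880 + -1.1290i
Iter 1: z = -1.4880 + -1.1290i, |z|^2 = 3.4888
Iter 2: z = -0.5485 + 2.2309i, |z|^2 = 5.2778
Escaped at iteration 2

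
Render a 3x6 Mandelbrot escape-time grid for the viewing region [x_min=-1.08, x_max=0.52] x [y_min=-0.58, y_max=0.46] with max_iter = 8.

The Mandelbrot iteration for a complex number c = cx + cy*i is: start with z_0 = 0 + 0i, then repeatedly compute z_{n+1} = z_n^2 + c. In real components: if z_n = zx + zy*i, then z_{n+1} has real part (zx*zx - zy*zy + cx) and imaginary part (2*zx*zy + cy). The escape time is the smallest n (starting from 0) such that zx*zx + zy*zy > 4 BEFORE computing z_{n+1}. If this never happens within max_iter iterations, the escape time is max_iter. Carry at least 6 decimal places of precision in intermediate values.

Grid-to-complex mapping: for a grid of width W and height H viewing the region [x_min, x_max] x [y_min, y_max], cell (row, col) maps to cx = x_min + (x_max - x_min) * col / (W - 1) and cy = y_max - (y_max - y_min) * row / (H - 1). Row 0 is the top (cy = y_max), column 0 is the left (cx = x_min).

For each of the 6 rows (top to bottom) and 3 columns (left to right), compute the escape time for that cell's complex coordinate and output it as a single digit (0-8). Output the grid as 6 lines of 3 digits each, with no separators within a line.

(row=0, col=0): c = -1.0800 + 0.4600i → escape time 5
(row=0, col=1): c = -0.2800 + 0.4600i → escape time 8
(row=0, col=2): c = 0.5200 + 0.4600i → escape time 5
(row=1, col=0): c = -1.0800 + 0.2520i → escape time 8
(row=1, col=1): c = -0.2800 + 0.2520i → escape time 8
(row=1, col=2): c = 0.5200 + 0.2520i → escape time 5
(row=2, col=0): c = -1.0800 + 0.0440i → escape time 8
(row=2, col=1): c = -0.2800 + 0.0440i → escape time 8
(row=2, col=2): c = 0.5200 + 0.0440i → escape time 5
(row=3, col=0): c = -1.0800 + -0.1640i → escape time 8
(row=3, col=1): c = -0.2800 + -0.1640i → escape time 8
(row=3, col=2): c = 0.5200 + -0.1640i → escape time 5
(row=4, col=0): c = -1.0800 + -0.3720i → escape time 8
(row=4, col=1): c = -0.2800 + -0.3720i → escape time 8
(row=4, col=2): c = 0.5200 + -0.3720i → escape time 5
(row=5, col=0): c = -1.0800 + -0.5800i → escape time 4
(row=5, col=1): c = -0.2800 + -0.5800i → escape time 8
(row=5, col=2): c = 0.5200 + -0.5800i → escape time 4

Answer: 585
885
885
885
885
484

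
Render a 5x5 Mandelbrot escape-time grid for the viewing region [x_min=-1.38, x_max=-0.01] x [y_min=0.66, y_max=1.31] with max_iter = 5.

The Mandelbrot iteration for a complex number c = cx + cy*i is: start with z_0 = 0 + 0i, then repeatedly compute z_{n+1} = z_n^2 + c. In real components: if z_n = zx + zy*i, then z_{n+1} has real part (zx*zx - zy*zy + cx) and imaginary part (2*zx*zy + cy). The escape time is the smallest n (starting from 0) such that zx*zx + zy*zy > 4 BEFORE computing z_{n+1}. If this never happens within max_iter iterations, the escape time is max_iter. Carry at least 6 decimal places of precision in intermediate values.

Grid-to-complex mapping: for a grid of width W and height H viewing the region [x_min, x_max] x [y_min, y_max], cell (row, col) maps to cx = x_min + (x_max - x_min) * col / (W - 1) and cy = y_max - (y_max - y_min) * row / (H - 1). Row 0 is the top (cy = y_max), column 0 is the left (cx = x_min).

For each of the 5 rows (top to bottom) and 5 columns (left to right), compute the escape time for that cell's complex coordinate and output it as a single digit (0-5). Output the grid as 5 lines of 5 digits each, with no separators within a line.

Answer: 22332
23344
33455
33455
34555

Derivation:
(row=0, col=0): c = -1.3800 + 1.3100i → escape time 2
(row=0, col=1): c = -1.0375 + 1.3100i → escape time 2
(row=0, col=2): c = -0.6950 + 1.3100i → escape time 3
(row=0, col=3): c = -0.3525 + 1.3100i → escape time 3
(row=0, col=4): c = -0.0100 + 1.3100i → escape time 2
(row=1, col=0): c = -1.3800 + 1.1475i → escape time 2
(row=1, col=1): c = -1.0375 + 1.1475i → escape time 3
(row=1, col=2): c = -0.6950 + 1.1475i → escape time 3
(row=1, col=3): c = -0.3525 + 1.1475i → escape time 4
(row=1, col=4): c = -0.0100 + 1.1475i → escape time 4
(row=2, col=0): c = -1.3800 + 0.9850i → escape time 3
(row=2, col=1): c = -1.0375 + 0.9850i → escape time 3
(row=2, col=2): c = -0.6950 + 0.9850i → escape time 4
(row=2, col=3): c = -0.3525 + 0.9850i → escape time 5
(row=2, col=4): c = -0.0100 + 0.9850i → escape time 5
(row=3, col=0): c = -1.3800 + 0.8225i → escape time 3
(row=3, col=1): c = -1.0375 + 0.8225i → escape time 3
(row=3, col=2): c = -0.6950 + 0.8225i → escape time 4
(row=3, col=3): c = -0.3525 + 0.8225i → escape time 5
(row=3, col=4): c = -0.0100 + 0.8225i → escape time 5
(row=4, col=0): c = -1.3800 + 0.6600i → escape time 3
(row=4, col=1): c = -1.0375 + 0.6600i → escape time 4
(row=4, col=2): c = -0.6950 + 0.6600i → escape time 5
(row=4, col=3): c = -0.3525 + 0.6600i → escape time 5
(row=4, col=4): c = -0.0100 + 0.6600i → escape time 5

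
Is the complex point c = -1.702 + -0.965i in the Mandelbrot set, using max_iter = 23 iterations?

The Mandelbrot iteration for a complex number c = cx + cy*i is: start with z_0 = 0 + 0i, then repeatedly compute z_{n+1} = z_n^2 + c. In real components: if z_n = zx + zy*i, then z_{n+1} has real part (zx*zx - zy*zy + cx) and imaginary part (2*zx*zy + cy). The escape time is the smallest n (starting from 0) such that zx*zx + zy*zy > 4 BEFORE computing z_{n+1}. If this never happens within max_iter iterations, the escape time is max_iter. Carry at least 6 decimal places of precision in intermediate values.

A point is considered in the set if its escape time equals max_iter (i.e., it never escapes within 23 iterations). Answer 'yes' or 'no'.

z_0 = 0 + 0i, c = -1.7020 + -0.9650i
Iter 1: z = -1.7020 + -0.9650i, |z|^2 = 3.8280
Iter 2: z = 0.2636 + 2.3199i, |z|^2 = 5.4512
Escaped at iteration 2

Answer: no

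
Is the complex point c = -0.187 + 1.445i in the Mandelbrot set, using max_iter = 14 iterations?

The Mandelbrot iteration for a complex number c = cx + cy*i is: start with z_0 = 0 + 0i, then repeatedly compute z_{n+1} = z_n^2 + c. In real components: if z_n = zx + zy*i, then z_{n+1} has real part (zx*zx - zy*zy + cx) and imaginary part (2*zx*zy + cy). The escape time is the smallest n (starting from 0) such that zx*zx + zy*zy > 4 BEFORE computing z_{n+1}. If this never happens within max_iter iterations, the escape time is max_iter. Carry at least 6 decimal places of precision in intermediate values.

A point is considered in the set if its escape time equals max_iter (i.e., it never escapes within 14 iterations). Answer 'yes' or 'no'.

z_0 = 0 + 0i, c = -0.1870 + 1.4450i
Iter 1: z = -0.1870 + 1.4450i, |z|^2 = 2.1230
Iter 2: z = -2.2401 + 0.9046i, |z|^2 = 5.8361
Escaped at iteration 2

Answer: no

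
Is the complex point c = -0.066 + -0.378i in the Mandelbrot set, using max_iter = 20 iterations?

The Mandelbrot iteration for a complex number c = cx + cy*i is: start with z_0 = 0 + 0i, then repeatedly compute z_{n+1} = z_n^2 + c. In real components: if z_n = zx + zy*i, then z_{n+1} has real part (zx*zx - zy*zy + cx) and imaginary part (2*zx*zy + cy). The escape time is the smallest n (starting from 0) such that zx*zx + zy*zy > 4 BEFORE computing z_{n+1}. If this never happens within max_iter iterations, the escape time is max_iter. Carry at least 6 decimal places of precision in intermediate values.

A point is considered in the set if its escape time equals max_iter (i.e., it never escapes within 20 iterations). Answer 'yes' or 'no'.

Answer: yes

Derivation:
z_0 = 0 + 0i, c = -0.0660 + -0.3780i
Iter 1: z = -0.0660 + -0.3780i, |z|^2 = 0.1472
Iter 2: z = -0.2045 + -0.3281i, |z|^2 = 0.1495
Iter 3: z = -0.1318 + -0.2438i, |z|^2 = 0.0768
Iter 4: z = -0.1081 + -0.3137i, |z|^2 = 0.1101
Iter 5: z = -0.1527 + -0.3102i, |z|^2 = 0.1196
Iter 6: z = -0.1389 + -0.2832i, |z|^2 = 0.0995
Iter 7: z = -0.1269 + -0.2993i, |z|^2 = 0.1057
Iter 8: z = -0.1395 + -0.3020i, |z|^2 = 0.1107
Iter 9: z = -0.1378 + -0.2937i, |z|^2 = 0.1053
Iter 10: z = -0.1333 + -0.2971i, |z|^2 = 0.1060
Iter 11: z = -0.1365 + -0.2988i, |z|^2 = 0.1079
Iter 12: z = -0.1367 + -0.2964i, |z|^2 = 0.1066
Iter 13: z = -0.1352 + -0.2970i, |z|^2 = 0.1065
Iter 14: z = -0.1359 + -0.2977i, |z|^2 = 0.1071
Iter 15: z = -0.1361 + -0.2971i, |z|^2 = 0.1068
Iter 16: z = -0.1357 + -0.2971i, |z|^2 = 0.1067
Iter 17: z = -0.1359 + -0.2974i, |z|^2 = 0.1069
Iter 18: z = -0.1360 + -0.2972i, |z|^2 = 0.1068
Iter 19: z = -0.1358 + -0.2972i, |z|^2 = 0.1068
Did not escape in 20 iterations → in set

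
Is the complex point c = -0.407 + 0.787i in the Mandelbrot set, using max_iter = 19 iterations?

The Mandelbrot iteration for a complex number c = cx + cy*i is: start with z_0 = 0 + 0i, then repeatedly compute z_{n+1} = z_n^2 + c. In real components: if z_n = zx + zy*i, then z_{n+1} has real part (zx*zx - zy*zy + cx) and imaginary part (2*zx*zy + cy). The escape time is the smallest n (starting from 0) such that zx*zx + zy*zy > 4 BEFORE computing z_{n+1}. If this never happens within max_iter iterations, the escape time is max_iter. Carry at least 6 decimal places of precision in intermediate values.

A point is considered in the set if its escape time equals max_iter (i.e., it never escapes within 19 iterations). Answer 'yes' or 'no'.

Answer: no

Derivation:
z_0 = 0 + 0i, c = -0.4070 + 0.7870i
Iter 1: z = -0.4070 + 0.7870i, |z|^2 = 0.7850
Iter 2: z = -0.8607 + 0.1464i, |z|^2 = 0.7623
Iter 3: z = 0.3124 + 0.5350i, |z|^2 = 0.3838
Iter 4: z = -0.5956 + 1.1213i, |z|^2 = 1.6121
Iter 5: z = -1.3095 + -0.5488i, |z|^2 = 2.0159
Iter 6: z = 1.0067 + 2.2242i, |z|^2 = 5.9605
Escaped at iteration 6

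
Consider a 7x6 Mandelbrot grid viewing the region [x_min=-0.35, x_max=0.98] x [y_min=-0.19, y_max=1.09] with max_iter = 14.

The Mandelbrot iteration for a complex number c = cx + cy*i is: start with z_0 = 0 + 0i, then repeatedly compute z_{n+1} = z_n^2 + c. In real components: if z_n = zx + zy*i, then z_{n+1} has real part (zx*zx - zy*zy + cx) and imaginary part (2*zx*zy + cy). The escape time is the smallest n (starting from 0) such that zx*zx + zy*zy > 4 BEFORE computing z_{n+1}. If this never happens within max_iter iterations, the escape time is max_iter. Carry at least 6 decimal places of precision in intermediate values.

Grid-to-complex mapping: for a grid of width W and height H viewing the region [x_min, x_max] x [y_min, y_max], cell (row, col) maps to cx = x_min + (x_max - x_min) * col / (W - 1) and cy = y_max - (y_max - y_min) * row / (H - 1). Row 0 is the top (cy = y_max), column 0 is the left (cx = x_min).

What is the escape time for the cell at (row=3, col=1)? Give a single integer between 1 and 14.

Answer: 14

Derivation:
z_0 = 0 + 0i, c = -0.1283 + 0.3220i
Iter 1: z = -0.1283 + 0.3220i, |z|^2 = 0.1202
Iter 2: z = -0.2155 + 0.2394i, |z|^2 = 0.1038
Iter 3: z = -0.1392 + 0.2188i, |z|^2 = 0.0672
Iter 4: z = -0.1568 + 0.2611i, |z|^2 = 0.0928
Iter 5: z = -0.1719 + 0.2401i, |z|^2 = 0.0872
Iter 6: z = -0.1564 + 0.2395i, |z|^2 = 0.0818
Iter 7: z = -0.1612 + 0.2471i, |z|^2 = 0.0870
Iter 8: z = -0.1634 + 0.2423i, |z|^2 = 0.0854
Iter 9: z = -0.1604 + 0.2428i, |z|^2 = 0.0847
Iter 10: z = -0.1616 + 0.2441i, |z|^2 = 0.0857
Iter 11: z = -0.1618 + 0.2431i, |z|^2 = 0.0853
Iter 12: z = -0.1612 + 0.2433i, |z|^2 = 0.0852
Iter 13: z = -0.1615 + 0.2435i, |z|^2 = 0.0854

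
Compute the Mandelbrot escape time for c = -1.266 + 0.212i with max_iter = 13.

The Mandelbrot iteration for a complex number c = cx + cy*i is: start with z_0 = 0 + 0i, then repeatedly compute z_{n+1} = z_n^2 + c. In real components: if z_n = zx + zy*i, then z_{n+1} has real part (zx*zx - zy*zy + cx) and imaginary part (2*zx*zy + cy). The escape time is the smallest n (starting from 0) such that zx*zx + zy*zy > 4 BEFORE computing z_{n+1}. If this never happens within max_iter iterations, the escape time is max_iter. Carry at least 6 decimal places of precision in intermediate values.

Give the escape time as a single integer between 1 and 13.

z_0 = 0 + 0i, c = -1.2660 + 0.2120i
Iter 1: z = -1.2660 + 0.2120i, |z|^2 = 1.6477
Iter 2: z = 0.2918 + -0.3248i, |z|^2 = 0.1906
Iter 3: z = -1.2863 + 0.0224i, |z|^2 = 1.6551
Iter 4: z = 0.3881 + 0.1542i, |z|^2 = 0.1744
Iter 5: z = -1.1391 + 0.3317i, |z|^2 = 1.4077
Iter 6: z = -0.0784 + -0.5438i, |z|^2 = 0.3019
Iter 7: z = -1.5556 + 0.2973i, |z|^2 = 2.5082
Iter 8: z = 1.0654 + -0.7129i, |z|^2 = 1.6433
Iter 9: z = -0.6391 + -1.3070i, |z|^2 = 2.1168
Iter 10: z = -2.5659 + 1.8827i, |z|^2 = 10.1283
Escaped at iteration 10

Answer: 10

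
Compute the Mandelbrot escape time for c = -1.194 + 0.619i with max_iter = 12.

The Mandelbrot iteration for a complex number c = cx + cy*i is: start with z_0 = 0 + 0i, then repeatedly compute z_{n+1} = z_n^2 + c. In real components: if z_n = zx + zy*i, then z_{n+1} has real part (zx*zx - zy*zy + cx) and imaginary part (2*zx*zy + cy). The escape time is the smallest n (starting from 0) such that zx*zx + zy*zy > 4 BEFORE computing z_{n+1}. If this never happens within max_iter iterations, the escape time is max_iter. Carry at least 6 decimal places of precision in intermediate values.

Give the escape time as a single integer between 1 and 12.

z_0 = 0 + 0i, c = -1.1940 + 0.6190i
Iter 1: z = -1.1940 + 0.6190i, |z|^2 = 1.8088
Iter 2: z = -0.1515 + -0.8592i, |z|^2 = 0.7611
Iter 3: z = -1.9092 + 0.8794i, |z|^2 = 4.4184
Escaped at iteration 3

Answer: 3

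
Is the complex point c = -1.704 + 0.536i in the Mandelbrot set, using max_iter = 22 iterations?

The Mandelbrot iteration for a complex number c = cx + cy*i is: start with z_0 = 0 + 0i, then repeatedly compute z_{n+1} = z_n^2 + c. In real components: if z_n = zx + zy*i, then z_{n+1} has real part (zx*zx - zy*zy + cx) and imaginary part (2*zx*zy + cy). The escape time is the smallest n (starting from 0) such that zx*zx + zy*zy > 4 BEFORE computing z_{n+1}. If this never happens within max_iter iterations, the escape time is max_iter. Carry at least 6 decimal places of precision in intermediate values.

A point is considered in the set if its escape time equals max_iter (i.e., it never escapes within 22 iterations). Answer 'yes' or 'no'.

Answer: no

Derivation:
z_0 = 0 + 0i, c = -1.7040 + 0.5360i
Iter 1: z = -1.7040 + 0.5360i, |z|^2 = 3.1909
Iter 2: z = 0.9123 + -1.2907i, |z|^2 = 2.4982
Iter 3: z = -2.5375 + -1.8190i, |z|^2 = 9.7481
Escaped at iteration 3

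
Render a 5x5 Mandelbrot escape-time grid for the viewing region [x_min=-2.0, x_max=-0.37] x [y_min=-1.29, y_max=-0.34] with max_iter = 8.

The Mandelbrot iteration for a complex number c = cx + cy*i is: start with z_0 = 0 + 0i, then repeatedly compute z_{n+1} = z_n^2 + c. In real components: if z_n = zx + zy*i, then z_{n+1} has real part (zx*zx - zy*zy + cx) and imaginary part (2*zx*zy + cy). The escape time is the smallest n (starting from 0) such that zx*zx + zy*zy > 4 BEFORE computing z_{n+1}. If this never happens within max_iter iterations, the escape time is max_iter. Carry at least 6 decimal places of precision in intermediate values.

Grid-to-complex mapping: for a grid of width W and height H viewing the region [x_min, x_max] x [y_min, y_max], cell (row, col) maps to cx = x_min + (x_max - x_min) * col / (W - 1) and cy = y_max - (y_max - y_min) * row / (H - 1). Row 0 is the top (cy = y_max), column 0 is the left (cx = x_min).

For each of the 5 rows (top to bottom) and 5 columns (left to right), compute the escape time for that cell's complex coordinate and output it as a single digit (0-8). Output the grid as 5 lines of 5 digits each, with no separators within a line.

(row=0, col=0): c = -2.0000 + -0.3400i → escape time 1
(row=0, col=1): c = -1.5925 + -0.3400i → escape time 4
(row=0, col=2): c = -1.1850 + -0.3400i → escape time 8
(row=0, col=3): c = -0.7775 + -0.3400i → escape time 8
(row=0, col=4): c = -0.3700 + -0.3400i → escape time 8
(row=1, col=0): c = -2.0000 + -0.5775i → escape time 1
(row=1, col=1): c = -1.5925 + -0.5775i → escape time 3
(row=1, col=2): c = -1.1850 + -0.5775i → escape time 4
(row=1, col=3): c = -0.7775 + -0.5775i → escape time 6
(row=1, col=4): c = -0.3700 + -0.5775i → escape time 8
(row=2, col=0): c = -2.0000 + -0.8150i → escape time 1
(row=2, col=1): c = -1.5925 + -0.8150i → escape time 3
(row=2, col=2): c = -1.1850 + -0.8150i → escape time 3
(row=2, col=3): c = -0.7775 + -0.8150i → escape time 4
(row=2, col=4): c = -0.3700 + -0.8150i → escape time 6
(row=3, col=0): c = -2.0000 + -1.0525i → escape time 1
(row=3, col=1): c = -1.5925 + -1.0525i → escape time 2
(row=3, col=2): c = -1.1850 + -1.0525i → escape time 3
(row=3, col=3): c = -0.7775 + -1.0525i → escape time 3
(row=3, col=4): c = -0.3700 + -1.0525i → escape time 4
(row=4, col=0): c = -2.0000 + -1.2900i → escape time 1
(row=4, col=1): c = -1.5925 + -1.2900i → escape time 1
(row=4, col=2): c = -1.1850 + -1.2900i → escape time 2
(row=4, col=3): c = -0.7775 + -1.2900i → escape time 3
(row=4, col=4): c = -0.3700 + -1.2900i → escape time 3

Answer: 14888
13468
13346
12334
11233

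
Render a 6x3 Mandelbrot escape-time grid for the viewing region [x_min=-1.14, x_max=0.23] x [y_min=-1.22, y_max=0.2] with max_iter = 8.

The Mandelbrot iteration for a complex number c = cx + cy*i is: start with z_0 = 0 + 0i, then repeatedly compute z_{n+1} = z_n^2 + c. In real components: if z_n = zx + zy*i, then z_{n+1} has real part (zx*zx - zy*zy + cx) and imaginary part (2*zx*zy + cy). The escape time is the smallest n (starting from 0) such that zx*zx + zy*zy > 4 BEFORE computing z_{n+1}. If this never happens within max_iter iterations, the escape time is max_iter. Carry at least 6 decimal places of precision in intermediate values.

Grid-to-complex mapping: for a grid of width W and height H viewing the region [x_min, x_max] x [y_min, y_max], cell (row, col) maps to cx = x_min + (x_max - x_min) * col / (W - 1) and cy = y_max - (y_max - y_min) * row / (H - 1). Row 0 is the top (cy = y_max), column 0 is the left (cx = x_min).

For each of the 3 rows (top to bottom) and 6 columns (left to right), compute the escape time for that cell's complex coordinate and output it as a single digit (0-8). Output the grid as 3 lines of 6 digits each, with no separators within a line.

Answer: 888888
558888
233332

Derivation:
(row=0, col=0): c = -1.1400 + 0.2000i → escape time 8
(row=0, col=1): c = -0.8660 + 0.2000i → escape time 8
(row=0, col=2): c = -0.5920 + 0.2000i → escape time 8
(row=0, col=3): c = -0.3180 + 0.2000i → escape time 8
(row=0, col=4): c = -0.0440 + 0.2000i → escape time 8
(row=0, col=5): c = 0.2300 + 0.2000i → escape time 8
(row=1, col=0): c = -1.1400 + -0.5100i → escape time 5
(row=1, col=1): c = -0.8660 + -0.5100i → escape time 5
(row=1, col=2): c = -0.5920 + -0.5100i → escape time 8
(row=1, col=3): c = -0.3180 + -0.5100i → escape time 8
(row=1, col=4): c = -0.0440 + -0.5100i → escape time 8
(row=1, col=5): c = 0.2300 + -0.5100i → escape time 8
(row=2, col=0): c = -1.1400 + -1.2200i → escape time 2
(row=2, col=1): c = -0.8660 + -1.2200i → escape time 3
(row=2, col=2): c = -0.5920 + -1.2200i → escape time 3
(row=2, col=3): c = -0.3180 + -1.2200i → escape time 3
(row=2, col=4): c = -0.0440 + -1.2200i → escape time 3
(row=2, col=5): c = 0.2300 + -1.2200i → escape time 2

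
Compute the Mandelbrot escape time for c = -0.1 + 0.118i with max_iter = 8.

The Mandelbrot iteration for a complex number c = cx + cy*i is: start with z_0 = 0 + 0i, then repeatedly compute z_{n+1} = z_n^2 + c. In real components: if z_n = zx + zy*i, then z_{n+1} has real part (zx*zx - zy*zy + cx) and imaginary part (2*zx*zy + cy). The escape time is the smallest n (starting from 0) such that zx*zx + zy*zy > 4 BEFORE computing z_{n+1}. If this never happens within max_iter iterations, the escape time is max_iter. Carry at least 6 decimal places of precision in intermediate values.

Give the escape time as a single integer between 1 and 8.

Answer: 8

Derivation:
z_0 = 0 + 0i, c = -0.1000 + 0.1180i
Iter 1: z = -0.1000 + 0.1180i, |z|^2 = 0.0239
Iter 2: z = -0.1039 + 0.0944i, |z|^2 = 0.0197
Iter 3: z = -0.0981 + 0.0984i, |z|^2 = 0.0193
Iter 4: z = -0.1001 + 0.0987i, |z|^2 = 0.0198
Iter 5: z = -0.0997 + 0.0983i, |z|^2 = 0.0196
Iter 6: z = -0.0997 + 0.0984i, |z|^2 = 0.0196
Iter 7: z = -0.0997 + 0.0984i, |z|^2 = 0.0196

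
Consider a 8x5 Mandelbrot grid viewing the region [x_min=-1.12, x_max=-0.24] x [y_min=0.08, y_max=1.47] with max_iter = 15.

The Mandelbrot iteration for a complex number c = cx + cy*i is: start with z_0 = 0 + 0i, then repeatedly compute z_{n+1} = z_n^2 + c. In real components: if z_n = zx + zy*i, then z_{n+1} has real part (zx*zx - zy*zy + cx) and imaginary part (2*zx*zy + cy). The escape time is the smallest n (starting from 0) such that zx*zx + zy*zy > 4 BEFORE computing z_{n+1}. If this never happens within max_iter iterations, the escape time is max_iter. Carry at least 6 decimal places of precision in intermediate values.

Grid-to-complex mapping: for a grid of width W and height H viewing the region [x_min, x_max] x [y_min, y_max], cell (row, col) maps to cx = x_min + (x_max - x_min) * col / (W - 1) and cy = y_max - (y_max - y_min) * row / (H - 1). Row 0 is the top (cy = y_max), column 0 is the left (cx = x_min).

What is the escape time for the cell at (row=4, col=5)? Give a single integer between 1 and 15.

Answer: 15

Derivation:
z_0 = 0 + 0i, c = -0.4914 + 0.0800i
Iter 1: z = -0.4914 + 0.0800i, |z|^2 = 0.2479
Iter 2: z = -0.2563 + 0.0014i, |z|^2 = 0.0657
Iter 3: z = -0.4257 + 0.0793i, |z|^2 = 0.1875
Iter 4: z = -0.3165 + 0.0125i, |z|^2 = 0.1003
Iter 5: z = -0.3914 + 0.0721i, |z|^2 = 0.1584
Iter 6: z = -0.3434 + 0.0236i, |z|^2 = 0.1185
Iter 7: z = -0.3741 + 0.0638i, |z|^2 = 0.1440
Iter 8: z = -0.3556 + 0.0323i, |z|^2 = 0.1275
Iter 9: z = -0.3660 + 0.0571i, |z|^2 = 0.1372
Iter 10: z = -0.3607 + 0.0382i, |z|^2 = 0.1316
Iter 11: z = -0.3628 + 0.0524i, |z|^2 = 0.1344
Iter 12: z = -0.3626 + 0.0420i, |z|^2 = 0.1332
Iter 13: z = -0.3617 + 0.0496i, |z|^2 = 0.1333
Iter 14: z = -0.3630 + 0.0441i, |z|^2 = 0.1337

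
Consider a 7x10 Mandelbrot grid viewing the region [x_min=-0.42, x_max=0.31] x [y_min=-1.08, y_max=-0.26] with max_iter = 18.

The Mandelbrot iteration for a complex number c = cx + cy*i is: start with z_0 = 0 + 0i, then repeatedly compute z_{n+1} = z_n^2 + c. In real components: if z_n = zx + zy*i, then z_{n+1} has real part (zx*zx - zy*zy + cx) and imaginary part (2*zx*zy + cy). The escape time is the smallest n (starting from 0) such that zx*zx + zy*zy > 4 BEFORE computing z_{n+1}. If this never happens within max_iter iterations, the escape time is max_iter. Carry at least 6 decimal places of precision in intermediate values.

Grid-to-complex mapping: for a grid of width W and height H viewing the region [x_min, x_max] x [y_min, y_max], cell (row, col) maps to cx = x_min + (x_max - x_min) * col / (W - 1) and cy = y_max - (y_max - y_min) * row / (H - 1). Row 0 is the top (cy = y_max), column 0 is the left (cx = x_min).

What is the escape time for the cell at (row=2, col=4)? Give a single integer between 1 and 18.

z_0 = 0 + 0i, c = 0.0667 + -0.4422i
Iter 1: z = 0.0667 + -0.4422i, |z|^2 = 0.2000
Iter 2: z = -0.1244 + -0.5012i, |z|^2 = 0.2667
Iter 3: z = -0.1690 + -0.3175i, |z|^2 = 0.1294
Iter 4: z = -0.0056 + -0.3349i, |z|^2 = 0.1122
Iter 5: z = -0.0455 + -0.4385i, |z|^2 = 0.1944
Iter 6: z = -0.1236 + -0.4024i, |z|^2 = 0.1772
Iter 7: z = -0.0800 + -0.3428i, |z|^2 = 0.1239
Iter 8: z = -0.0445 + -0.3874i, |z|^2 = 0.1521
Iter 9: z = -0.0814 + -0.4078i, |z|^2 = 0.1729
Iter 10: z = -0.0930 + -0.3758i, |z|^2 = 0.1499
Iter 11: z = -0.0659 + -0.3723i, |z|^2 = 0.1430
Iter 12: z = -0.0676 + -0.3931i, |z|^2 = 0.1591
Iter 13: z = -0.0833 + -0.3891i, |z|^2 = 0.1583
Iter 14: z = -0.0778 + -0.3774i, |z|^2 = 0.1485
Iter 15: z = -0.0697 + -0.3835i, |z|^2 = 0.1520
Iter 16: z = -0.0756 + -0.3887i, |z|^2 = 0.1568
Iter 17: z = -0.0787 + -0.3835i, |z|^2 = 0.1532

Answer: 18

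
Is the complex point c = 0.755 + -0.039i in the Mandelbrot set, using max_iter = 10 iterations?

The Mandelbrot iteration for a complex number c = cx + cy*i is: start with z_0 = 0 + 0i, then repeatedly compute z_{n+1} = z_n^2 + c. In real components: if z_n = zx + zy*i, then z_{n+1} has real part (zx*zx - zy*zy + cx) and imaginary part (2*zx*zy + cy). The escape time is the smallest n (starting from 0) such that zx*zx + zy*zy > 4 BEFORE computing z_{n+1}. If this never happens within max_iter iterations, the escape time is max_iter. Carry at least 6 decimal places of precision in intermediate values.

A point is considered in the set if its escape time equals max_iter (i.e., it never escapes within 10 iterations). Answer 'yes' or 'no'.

Answer: no

Derivation:
z_0 = 0 + 0i, c = 0.7550 + -0.0390i
Iter 1: z = 0.7550 + -0.0390i, |z|^2 = 0.5715
Iter 2: z = 1.3235 + -0.0979i, |z|^2 = 1.7612
Iter 3: z = 2.4971 + -0.2981i, |z|^2 = 6.3243
Escaped at iteration 3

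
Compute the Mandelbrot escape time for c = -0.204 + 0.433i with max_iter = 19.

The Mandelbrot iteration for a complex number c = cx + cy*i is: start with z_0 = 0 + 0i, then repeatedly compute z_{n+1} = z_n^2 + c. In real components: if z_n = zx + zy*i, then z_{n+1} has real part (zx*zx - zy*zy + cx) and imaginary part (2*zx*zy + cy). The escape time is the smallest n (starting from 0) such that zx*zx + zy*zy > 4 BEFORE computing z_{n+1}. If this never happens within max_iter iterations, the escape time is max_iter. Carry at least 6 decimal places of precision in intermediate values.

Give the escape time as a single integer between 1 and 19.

Answer: 19

Derivation:
z_0 = 0 + 0i, c = -0.2040 + 0.4330i
Iter 1: z = -0.2040 + 0.4330i, |z|^2 = 0.2291
Iter 2: z = -0.3499 + 0.2563i, |z|^2 = 0.1881
Iter 3: z = -0.1473 + 0.2536i, |z|^2 = 0.0860
Iter 4: z = -0.2466 + 0.3583i, |z|^2 = 0.1892
Iter 5: z = -0.2715 + 0.2563i, |z|^2 = 0.1394
Iter 6: z = -0.1959 + 0.2938i, |z|^2 = 0.1247
Iter 7: z = -0.2519 + 0.3179i, |z|^2 = 0.1645
Iter 8: z = -0.2416 + 0.2728i, |z|^2 = 0.1328
Iter 9: z = -0.2201 + 0.3012i, |z|^2 = 0.1392
Iter 10: z = -0.2463 + 0.3004i, |z|^2 = 0.1509
Iter 11: z = -0.2336 + 0.2850i, |z|^2 = 0.1358
Iter 12: z = -0.2307 + 0.2998i, |z|^2 = 0.1431
Iter 13: z = -0.2407 + 0.2947i, |z|^2 = 0.1448
Iter 14: z = -0.2329 + 0.2911i, |z|^2 = 0.1390
Iter 15: z = -0.2345 + 0.2974i, |z|^2 = 0.1434
Iter 16: z = -0.2374 + 0.2935i, |z|^2 = 0.1425
Iter 17: z = -0.2338 + 0.2936i, |z|^2 = 0.1409
Iter 18: z = -0.2356 + 0.2957i, |z|^2 = 0.1429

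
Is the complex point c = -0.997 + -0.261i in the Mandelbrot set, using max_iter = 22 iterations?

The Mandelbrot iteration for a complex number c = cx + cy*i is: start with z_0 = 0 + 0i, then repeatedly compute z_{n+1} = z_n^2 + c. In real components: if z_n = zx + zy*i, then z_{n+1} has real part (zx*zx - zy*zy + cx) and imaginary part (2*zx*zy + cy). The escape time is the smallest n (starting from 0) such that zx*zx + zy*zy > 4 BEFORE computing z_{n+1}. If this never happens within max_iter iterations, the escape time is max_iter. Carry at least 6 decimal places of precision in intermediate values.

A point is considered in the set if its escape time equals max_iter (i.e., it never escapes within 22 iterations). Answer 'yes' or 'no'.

z_0 = 0 + 0i, c = -0.9970 + -0.2610i
Iter 1: z = -0.9970 + -0.2610i, |z|^2 = 1.0621
Iter 2: z = -0.0711 + 0.2594i, |z|^2 = 0.0724
Iter 3: z = -1.0592 + -0.2979i, |z|^2 = 1.2108
Iter 4: z = 0.0363 + 0.3701i, |z|^2 = 0.1383
Iter 5: z = -1.1327 + -0.2342i, |z|^2 = 1.3377
Iter 6: z = 0.2311 + 0.2694i, |z|^2 = 0.1260
Iter 7: z = -1.0162 + -0.1365i, |z|^2 = 1.0513
Iter 8: z = 0.0170 + 0.0164i, |z|^2 = 0.0006
Iter 9: z = -0.9970 + -0.2604i, |z|^2 = 1.0618
Iter 10: z = -0.0709 + 0.2583i, |z|^2 = 0.0717
Iter 11: z = -1.0587 + -0.2976i, |z|^2 = 1.2094
Iter 12: z = 0.0353 + 0.3692i, |z|^2 = 0.1375
Iter 13: z = -1.1320 + -0.2350i, |z|^2 = 1.3367
Iter 14: z = 0.2293 + 0.2710i, |z|^2 = 0.1260
Iter 15: z = -1.0178 + -0.1367i, |z|^2 = 1.0547
Iter 16: z = 0.0203 + 0.0174i, |z|^2 = 0.0007
Iter 17: z = -0.9969 + -0.2603i, |z|^2 = 1.0615
Iter 18: z = -0.0710 + 0.2580i, |z|^2 = 0.0716
Iter 19: z = -1.0585 + -0.2976i, |z|^2 = 1.2090
Iter 20: z = 0.0349 + 0.3691i, |z|^2 = 0.1374
Iter 21: z = -1.1320 + -0.2353i, |z|^2 = 1.3367
Did not escape in 22 iterations → in set

Answer: yes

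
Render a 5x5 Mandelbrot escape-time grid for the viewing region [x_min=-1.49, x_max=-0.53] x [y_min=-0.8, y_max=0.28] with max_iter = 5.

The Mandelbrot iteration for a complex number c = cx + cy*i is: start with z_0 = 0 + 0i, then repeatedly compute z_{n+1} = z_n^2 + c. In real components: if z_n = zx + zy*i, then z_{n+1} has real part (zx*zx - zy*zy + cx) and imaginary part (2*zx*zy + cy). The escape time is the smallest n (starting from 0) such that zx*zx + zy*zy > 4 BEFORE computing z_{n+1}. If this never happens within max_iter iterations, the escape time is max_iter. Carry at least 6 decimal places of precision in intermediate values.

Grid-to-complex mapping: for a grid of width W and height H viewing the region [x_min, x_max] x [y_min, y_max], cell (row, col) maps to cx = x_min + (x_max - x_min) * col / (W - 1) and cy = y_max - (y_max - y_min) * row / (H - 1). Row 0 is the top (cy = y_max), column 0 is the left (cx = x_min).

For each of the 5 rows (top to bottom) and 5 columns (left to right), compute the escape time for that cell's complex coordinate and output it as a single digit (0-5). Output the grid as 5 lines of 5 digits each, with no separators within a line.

(row=0, col=0): c = -1.4900 + 0.2800i → escape time 5
(row=0, col=1): c = -1.2500 + 0.2800i → escape time 5
(row=0, col=2): c = -1.0100 + 0.2800i → escape time 5
(row=0, col=3): c = -0.7700 + 0.2800i → escape time 5
(row=0, col=4): c = -0.5300 + 0.2800i → escape time 5
(row=1, col=0): c = -1.4900 + 0.0100i → escape time 5
(row=1, col=1): c = -1.2500 + 0.0100i → escape time 5
(row=1, col=2): c = -1.0100 + 0.0100i → escape time 5
(row=1, col=3): c = -0.7700 + 0.0100i → escape time 5
(row=1, col=4): c = -0.5300 + 0.0100i → escape time 5
(row=2, col=0): c = -1.4900 + -0.2600i → escape time 5
(row=2, col=1): c = -1.2500 + -0.2600i → escape time 5
(row=2, col=2): c = -1.0100 + -0.2600i → escape time 5
(row=2, col=3): c = -0.7700 + -0.2600i → escape time 5
(row=2, col=4): c = -0.5300 + -0.2600i → escape time 5
(row=3, col=0): c = -1.4900 + -0.5300i → escape time 3
(row=3, col=1): c = -1.2500 + -0.5300i → escape time 4
(row=3, col=2): c = -1.0100 + -0.5300i → escape time 5
(row=3, col=3): c = -0.7700 + -0.5300i → escape time 5
(row=3, col=4): c = -0.5300 + -0.5300i → escape time 5
(row=4, col=0): c = -1.4900 + -0.8000i → escape time 3
(row=4, col=1): c = -1.2500 + -0.8000i → escape time 3
(row=4, col=2): c = -1.0100 + -0.8000i → escape time 3
(row=4, col=3): c = -0.7700 + -0.8000i → escape time 4
(row=4, col=4): c = -0.5300 + -0.8000i → escape time 5

Answer: 55555
55555
55555
34555
33345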